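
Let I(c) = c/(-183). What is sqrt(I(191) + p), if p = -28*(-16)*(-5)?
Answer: I*sqrt(75050313)/183 ≈ 47.34*I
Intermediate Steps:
I(c) = -c/183 (I(c) = c*(-1/183) = -c/183)
p = -2240 (p = 448*(-5) = -2240)
sqrt(I(191) + p) = sqrt(-1/183*191 - 2240) = sqrt(-191/183 - 2240) = sqrt(-410111/183) = I*sqrt(75050313)/183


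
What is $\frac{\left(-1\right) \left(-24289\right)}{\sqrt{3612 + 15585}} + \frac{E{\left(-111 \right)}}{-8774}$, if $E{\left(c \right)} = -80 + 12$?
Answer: $\frac{34}{4387} + \frac{24289 \sqrt{237}}{2133} \approx 175.31$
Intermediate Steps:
$E{\left(c \right)} = -68$
$\frac{\left(-1\right) \left(-24289\right)}{\sqrt{3612 + 15585}} + \frac{E{\left(-111 \right)}}{-8774} = \frac{\left(-1\right) \left(-24289\right)}{\sqrt{3612 + 15585}} - \frac{68}{-8774} = \frac{24289}{\sqrt{19197}} - - \frac{34}{4387} = \frac{24289}{9 \sqrt{237}} + \frac{34}{4387} = 24289 \frac{\sqrt{237}}{2133} + \frac{34}{4387} = \frac{24289 \sqrt{237}}{2133} + \frac{34}{4387} = \frac{34}{4387} + \frac{24289 \sqrt{237}}{2133}$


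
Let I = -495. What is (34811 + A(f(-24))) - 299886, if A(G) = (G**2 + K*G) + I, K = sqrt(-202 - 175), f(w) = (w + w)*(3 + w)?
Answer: 750494 + 1008*I*sqrt(377) ≈ 7.5049e+5 + 19572.0*I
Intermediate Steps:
f(w) = 2*w*(3 + w) (f(w) = (2*w)*(3 + w) = 2*w*(3 + w))
K = I*sqrt(377) (K = sqrt(-377) = I*sqrt(377) ≈ 19.417*I)
A(G) = -495 + G**2 + I*G*sqrt(377) (A(G) = (G**2 + (I*sqrt(377))*G) - 495 = (G**2 + I*G*sqrt(377)) - 495 = -495 + G**2 + I*G*sqrt(377))
(34811 + A(f(-24))) - 299886 = (34811 + (-495 + (2*(-24)*(3 - 24))**2 + I*(2*(-24)*(3 - 24))*sqrt(377))) - 299886 = (34811 + (-495 + (2*(-24)*(-21))**2 + I*(2*(-24)*(-21))*sqrt(377))) - 299886 = (34811 + (-495 + 1008**2 + I*1008*sqrt(377))) - 299886 = (34811 + (-495 + 1016064 + 1008*I*sqrt(377))) - 299886 = (34811 + (1015569 + 1008*I*sqrt(377))) - 299886 = (1050380 + 1008*I*sqrt(377)) - 299886 = 750494 + 1008*I*sqrt(377)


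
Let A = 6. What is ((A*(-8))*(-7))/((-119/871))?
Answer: -41808/17 ≈ -2459.3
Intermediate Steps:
((A*(-8))*(-7))/((-119/871)) = ((6*(-8))*(-7))/((-119/871)) = (-48*(-7))/((-119*1/871)) = 336/(-119/871) = 336*(-871/119) = -41808/17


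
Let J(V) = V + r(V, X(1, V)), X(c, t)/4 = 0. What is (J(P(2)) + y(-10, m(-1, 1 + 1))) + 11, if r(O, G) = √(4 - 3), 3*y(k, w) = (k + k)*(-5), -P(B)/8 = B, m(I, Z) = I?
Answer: 88/3 ≈ 29.333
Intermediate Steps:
P(B) = -8*B
X(c, t) = 0 (X(c, t) = 4*0 = 0)
y(k, w) = -10*k/3 (y(k, w) = ((k + k)*(-5))/3 = ((2*k)*(-5))/3 = (-10*k)/3 = -10*k/3)
r(O, G) = 1 (r(O, G) = √1 = 1)
J(V) = 1 + V (J(V) = V + 1 = 1 + V)
(J(P(2)) + y(-10, m(-1, 1 + 1))) + 11 = ((1 - 8*2) - 10/3*(-10)) + 11 = ((1 - 16) + 100/3) + 11 = (-15 + 100/3) + 11 = 55/3 + 11 = 88/3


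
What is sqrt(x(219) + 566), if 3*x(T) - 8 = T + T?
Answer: 4*sqrt(402)/3 ≈ 26.733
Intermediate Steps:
x(T) = 8/3 + 2*T/3 (x(T) = 8/3 + (T + T)/3 = 8/3 + (2*T)/3 = 8/3 + 2*T/3)
sqrt(x(219) + 566) = sqrt((8/3 + (2/3)*219) + 566) = sqrt((8/3 + 146) + 566) = sqrt(446/3 + 566) = sqrt(2144/3) = 4*sqrt(402)/3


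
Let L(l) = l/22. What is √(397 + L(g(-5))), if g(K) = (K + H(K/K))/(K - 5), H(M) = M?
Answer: 2*√300245/55 ≈ 19.925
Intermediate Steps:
g(K) = (1 + K)/(-5 + K) (g(K) = (K + K/K)/(K - 5) = (K + 1)/(-5 + K) = (1 + K)/(-5 + K))
L(l) = l/22 (L(l) = l*(1/22) = l/22)
√(397 + L(g(-5))) = √(397 + ((1 - 5)/(-5 - 5))/22) = √(397 + (-4/(-10))/22) = √(397 + (-⅒*(-4))/22) = √(397 + (1/22)*(⅖)) = √(397 + 1/55) = √(21836/55) = 2*√300245/55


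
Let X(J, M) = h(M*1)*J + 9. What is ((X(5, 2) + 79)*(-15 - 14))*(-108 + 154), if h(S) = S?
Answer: -130732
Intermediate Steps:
X(J, M) = 9 + J*M (X(J, M) = (M*1)*J + 9 = M*J + 9 = J*M + 9 = 9 + J*M)
((X(5, 2) + 79)*(-15 - 14))*(-108 + 154) = (((9 + 5*2) + 79)*(-15 - 14))*(-108 + 154) = (((9 + 10) + 79)*(-29))*46 = ((19 + 79)*(-29))*46 = (98*(-29))*46 = -2842*46 = -130732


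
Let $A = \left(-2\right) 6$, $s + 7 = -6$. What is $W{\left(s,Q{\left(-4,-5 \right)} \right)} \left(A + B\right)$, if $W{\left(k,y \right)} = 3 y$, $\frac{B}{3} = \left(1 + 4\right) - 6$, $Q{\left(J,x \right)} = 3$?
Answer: $-135$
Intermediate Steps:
$s = -13$ ($s = -7 - 6 = -13$)
$B = -3$ ($B = 3 \left(\left(1 + 4\right) - 6\right) = 3 \left(5 - 6\right) = 3 \left(-1\right) = -3$)
$A = -12$
$W{\left(s,Q{\left(-4,-5 \right)} \right)} \left(A + B\right) = 3 \cdot 3 \left(-12 - 3\right) = 9 \left(-15\right) = -135$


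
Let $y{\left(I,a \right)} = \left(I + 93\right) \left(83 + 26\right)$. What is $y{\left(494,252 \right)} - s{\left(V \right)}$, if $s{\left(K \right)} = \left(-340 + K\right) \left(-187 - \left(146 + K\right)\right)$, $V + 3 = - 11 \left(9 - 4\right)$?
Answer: $-45467$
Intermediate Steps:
$y{\left(I,a \right)} = 10137 + 109 I$ ($y{\left(I,a \right)} = \left(93 + I\right) 109 = 10137 + 109 I$)
$V = -58$ ($V = -3 - 11 \left(9 - 4\right) = -3 - 55 = -58$)
$s{\left(K \right)} = \left(-340 + K\right) \left(-333 - K\right)$
$y{\left(494,252 \right)} - s{\left(V \right)} = \left(10137 + 109 \cdot 494\right) - \left(113220 - \left(-58\right)^{2} + 7 \left(-58\right)\right) = \left(10137 + 53846\right) - \left(113220 - 3364 - 406\right) = 63983 - \left(113220 - 3364 - 406\right) = 63983 - 109450 = -45467$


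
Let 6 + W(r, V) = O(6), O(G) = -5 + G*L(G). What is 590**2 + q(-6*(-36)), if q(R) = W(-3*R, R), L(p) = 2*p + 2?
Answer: 348173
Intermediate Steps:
L(p) = 2 + 2*p
O(G) = -5 + G*(2 + 2*G)
W(r, V) = 73 (W(r, V) = -6 + (-5 + 2*6*(1 + 6)) = -6 + (-5 + 2*6*7) = -6 + (-5 + 84) = -6 + 79 = 73)
q(R) = 73
590**2 + q(-6*(-36)) = 590**2 + 73 = 348100 + 73 = 348173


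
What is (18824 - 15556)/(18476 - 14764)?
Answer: 817/928 ≈ 0.88039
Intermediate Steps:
(18824 - 15556)/(18476 - 14764) = 3268/3712 = 3268*(1/3712) = 817/928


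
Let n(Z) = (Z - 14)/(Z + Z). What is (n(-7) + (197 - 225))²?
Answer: 2809/4 ≈ 702.25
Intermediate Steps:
n(Z) = (-14 + Z)/(2*Z) (n(Z) = (-14 + Z)/((2*Z)) = (-14 + Z)*(1/(2*Z)) = (-14 + Z)/(2*Z))
(n(-7) + (197 - 225))² = ((½)*(-14 - 7)/(-7) + (197 - 225))² = ((½)*(-⅐)*(-21) - 28)² = (3/2 - 28)² = (-53/2)² = 2809/4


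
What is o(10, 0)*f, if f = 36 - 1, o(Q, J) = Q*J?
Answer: 0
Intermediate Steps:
o(Q, J) = J*Q
f = 35
o(10, 0)*f = (0*10)*35 = 0*35 = 0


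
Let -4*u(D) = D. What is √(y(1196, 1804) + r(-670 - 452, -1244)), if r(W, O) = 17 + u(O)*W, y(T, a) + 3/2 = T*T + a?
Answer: √4333174/2 ≈ 1040.8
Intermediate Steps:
u(D) = -D/4
y(T, a) = -3/2 + a + T² (y(T, a) = -3/2 + (T*T + a) = -3/2 + (T² + a) = -3/2 + (a + T²) = -3/2 + a + T²)
r(W, O) = 17 - O*W/4 (r(W, O) = 17 + (-O/4)*W = 17 - O*W/4)
√(y(1196, 1804) + r(-670 - 452, -1244)) = √((-3/2 + 1804 + 1196²) + (17 - ¼*(-1244)*(-670 - 452))) = √((-3/2 + 1804 + 1430416) + (17 - ¼*(-1244)*(-1122))) = √(2864437/2 + (17 - 348942)) = √(2864437/2 - 348925) = √(2166587/2) = √4333174/2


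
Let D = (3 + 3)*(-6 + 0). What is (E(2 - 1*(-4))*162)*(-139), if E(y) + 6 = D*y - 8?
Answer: 5179140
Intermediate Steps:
D = -36 (D = 6*(-6) = -36)
E(y) = -14 - 36*y (E(y) = -6 + (-36*y - 8) = -6 + (-8 - 36*y) = -14 - 36*y)
(E(2 - 1*(-4))*162)*(-139) = ((-14 - 36*(2 - 1*(-4)))*162)*(-139) = ((-14 - 36*(2 + 4))*162)*(-139) = ((-14 - 36*6)*162)*(-139) = ((-14 - 216)*162)*(-139) = -230*162*(-139) = -37260*(-139) = 5179140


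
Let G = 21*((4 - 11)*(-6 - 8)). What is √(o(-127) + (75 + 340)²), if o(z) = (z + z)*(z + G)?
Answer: 9*I*√3929 ≈ 564.14*I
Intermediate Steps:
G = 2058 (G = 21*(-7*(-14)) = 21*98 = 2058)
o(z) = 2*z*(2058 + z) (o(z) = (z + z)*(z + 2058) = (2*z)*(2058 + z) = 2*z*(2058 + z))
√(o(-127) + (75 + 340)²) = √(2*(-127)*(2058 - 127) + (75 + 340)²) = √(2*(-127)*1931 + 415²) = √(-490474 + 172225) = √(-318249) = 9*I*√3929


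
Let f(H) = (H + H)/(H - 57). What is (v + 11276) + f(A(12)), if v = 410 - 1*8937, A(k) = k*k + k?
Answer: 90821/33 ≈ 2752.2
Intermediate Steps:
A(k) = k + k**2 (A(k) = k**2 + k = k + k**2)
f(H) = 2*H/(-57 + H) (f(H) = (2*H)/(-57 + H) = 2*H/(-57 + H))
v = -8527 (v = 410 - 8937 = -8527)
(v + 11276) + f(A(12)) = (-8527 + 11276) + 2*(12*(1 + 12))/(-57 + 12*(1 + 12)) = 2749 + 2*(12*13)/(-57 + 12*13) = 2749 + 2*156/(-57 + 156) = 2749 + 2*156/99 = 2749 + 2*156*(1/99) = 2749 + 104/33 = 90821/33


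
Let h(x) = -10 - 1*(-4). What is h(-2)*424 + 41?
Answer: -2503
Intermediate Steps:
h(x) = -6 (h(x) = -10 + 4 = -6)
h(-2)*424 + 41 = -6*424 + 41 = -2544 + 41 = -2503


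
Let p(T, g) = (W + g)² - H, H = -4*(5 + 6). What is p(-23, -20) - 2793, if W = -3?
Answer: -2220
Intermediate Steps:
H = -44 (H = -4*11 = -44)
p(T, g) = 44 + (-3 + g)² (p(T, g) = (-3 + g)² - 1*(-44) = (-3 + g)² + 44 = 44 + (-3 + g)²)
p(-23, -20) - 2793 = (44 + (-3 - 20)²) - 2793 = (44 + (-23)²) - 2793 = (44 + 529) - 2793 = 573 - 2793 = -2220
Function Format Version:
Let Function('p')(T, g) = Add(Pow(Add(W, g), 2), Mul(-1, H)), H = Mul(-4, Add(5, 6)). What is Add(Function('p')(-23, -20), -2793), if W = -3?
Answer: -2220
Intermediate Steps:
H = -44 (H = Mul(-4, 11) = -44)
Function('p')(T, g) = Add(44, Pow(Add(-3, g), 2)) (Function('p')(T, g) = Add(Pow(Add(-3, g), 2), Mul(-1, -44)) = Add(Pow(Add(-3, g), 2), 44) = Add(44, Pow(Add(-3, g), 2)))
Add(Function('p')(-23, -20), -2793) = Add(Add(44, Pow(Add(-3, -20), 2)), -2793) = Add(Add(44, Pow(-23, 2)), -2793) = Add(Add(44, 529), -2793) = Add(573, -2793) = -2220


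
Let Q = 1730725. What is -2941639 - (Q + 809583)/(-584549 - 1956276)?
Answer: -7474187371867/2540825 ≈ -2.9416e+6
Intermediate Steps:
-2941639 - (Q + 809583)/(-584549 - 1956276) = -2941639 - (1730725 + 809583)/(-584549 - 1956276) = -2941639 - 2540308/(-2540825) = -2941639 - 2540308*(-1)/2540825 = -2941639 - 1*(-2540308/2540825) = -2941639 + 2540308/2540825 = -7474187371867/2540825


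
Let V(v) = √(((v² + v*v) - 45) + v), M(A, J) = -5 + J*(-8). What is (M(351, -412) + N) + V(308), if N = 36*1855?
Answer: 70071 + √189991 ≈ 70507.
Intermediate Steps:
M(A, J) = -5 - 8*J
N = 66780
V(v) = √(-45 + v + 2*v²) (V(v) = √(((v² + v²) - 45) + v) = √((2*v² - 45) + v) = √((-45 + 2*v²) + v) = √(-45 + v + 2*v²))
(M(351, -412) + N) + V(308) = ((-5 - 8*(-412)) + 66780) + √(-45 + 308 + 2*308²) = ((-5 + 3296) + 66780) + √(-45 + 308 + 2*94864) = (3291 + 66780) + √(-45 + 308 + 189728) = 70071 + √189991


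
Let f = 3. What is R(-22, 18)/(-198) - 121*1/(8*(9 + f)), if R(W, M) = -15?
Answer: -417/352 ≈ -1.1847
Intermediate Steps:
R(-22, 18)/(-198) - 121*1/(8*(9 + f)) = -15/(-198) - 121*1/(8*(9 + 3)) = -15*(-1/198) - 121/(12*8) = 5/66 - 121/96 = -417/352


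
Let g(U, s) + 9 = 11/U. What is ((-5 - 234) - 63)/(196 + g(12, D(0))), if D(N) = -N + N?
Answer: -3624/2255 ≈ -1.6071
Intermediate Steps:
D(N) = 0
g(U, s) = -9 + 11/U
((-5 - 234) - 63)/(196 + g(12, D(0))) = ((-5 - 234) - 63)/(196 + (-9 + 11/12)) = (-239 - 63)/(196 + (-9 + 11*(1/12))) = -302/(196 + (-9 + 11/12)) = -302/(196 - 97/12) = -302/2255/12 = -302*12/2255 = -3624/2255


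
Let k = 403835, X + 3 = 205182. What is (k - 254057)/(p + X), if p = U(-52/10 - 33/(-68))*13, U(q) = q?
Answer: 50924520/69740021 ≈ 0.73021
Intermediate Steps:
X = 205179 (X = -3 + 205182 = 205179)
p = -20839/340 (p = (-52/10 - 33/(-68))*13 = (-52*⅒ - 33*(-1/68))*13 = (-26/5 + 33/68)*13 = -1603/340*13 = -20839/340 ≈ -61.291)
(k - 254057)/(p + X) = (403835 - 254057)/(-20839/340 + 205179) = 149778/(69740021/340) = 149778*(340/69740021) = 50924520/69740021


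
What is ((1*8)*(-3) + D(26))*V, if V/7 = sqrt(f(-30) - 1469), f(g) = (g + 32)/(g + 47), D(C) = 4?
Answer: -140*I*sqrt(424507)/17 ≈ -5365.6*I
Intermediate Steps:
f(g) = (32 + g)/(47 + g)
V = 7*I*sqrt(424507)/17 (V = 7*sqrt((32 - 30)/(47 - 30) - 1469) = 7*sqrt(2/17 - 1469) = 7*sqrt(-24971/17) = 7*(I*sqrt(424507)/17) = 7*I*sqrt(424507)/17 ≈ 268.28*I)
((1*8)*(-3) + D(26))*V = ((1*8)*(-3) + 4)*(7*I*sqrt(424507)/17) = (8*(-3) + 4)*(7*I*sqrt(424507)/17) = (-24 + 4)*(7*I*sqrt(424507)/17) = -140*I*sqrt(424507)/17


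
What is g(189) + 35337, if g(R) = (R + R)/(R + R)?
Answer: 35338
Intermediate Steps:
g(R) = 1 (g(R) = (2*R)/((2*R)) = (2*R)*(1/(2*R)) = 1)
g(189) + 35337 = 1 + 35337 = 35338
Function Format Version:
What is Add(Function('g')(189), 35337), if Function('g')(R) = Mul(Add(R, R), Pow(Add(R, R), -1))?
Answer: 35338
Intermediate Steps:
Function('g')(R) = 1 (Function('g')(R) = Mul(Mul(2, R), Pow(Mul(2, R), -1)) = Mul(Mul(2, R), Mul(Rational(1, 2), Pow(R, -1))) = 1)
Add(Function('g')(189), 35337) = Add(1, 35337) = 35338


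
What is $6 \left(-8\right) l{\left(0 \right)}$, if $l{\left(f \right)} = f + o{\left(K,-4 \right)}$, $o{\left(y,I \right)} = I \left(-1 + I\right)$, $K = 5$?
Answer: $-960$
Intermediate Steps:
$l{\left(f \right)} = 20 + f$ ($l{\left(f \right)} = f - 4 \left(-1 - 4\right) = f - -20 = f + 20 = 20 + f$)
$6 \left(-8\right) l{\left(0 \right)} = 6 \left(-8\right) \left(20 + 0\right) = \left(-48\right) 20 = -960$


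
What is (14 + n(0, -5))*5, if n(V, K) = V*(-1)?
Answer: 70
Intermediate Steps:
n(V, K) = -V
(14 + n(0, -5))*5 = (14 - 1*0)*5 = (14 + 0)*5 = 14*5 = 70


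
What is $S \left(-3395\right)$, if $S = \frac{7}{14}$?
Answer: $- \frac{3395}{2} \approx -1697.5$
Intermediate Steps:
$S = \frac{1}{2}$ ($S = 7 \cdot \frac{1}{14} = \frac{1}{2} \approx 0.5$)
$S \left(-3395\right) = \frac{1}{2} \left(-3395\right) = - \frac{3395}{2}$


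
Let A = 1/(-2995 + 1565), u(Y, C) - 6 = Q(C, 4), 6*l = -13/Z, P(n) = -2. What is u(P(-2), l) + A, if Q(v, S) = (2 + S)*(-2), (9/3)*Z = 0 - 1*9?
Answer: -8581/1430 ≈ -6.0007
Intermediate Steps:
Z = -3 (Z = (0 - 1*9)/3 = (0 - 9)/3 = (⅓)*(-9) = -3)
Q(v, S) = -4 - 2*S
l = 13/18 (l = (-13/(-3))/6 = (-13*(-⅓))/6 = (⅙)*(13/3) = 13/18 ≈ 0.72222)
u(Y, C) = -6 (u(Y, C) = 6 + (-4 - 2*4) = 6 + (-4 - 8) = 6 - 12 = -6)
A = -1/1430 (A = 1/(-1430) = -1/1430 ≈ -0.00069930)
u(P(-2), l) + A = -6 - 1/1430 = -8581/1430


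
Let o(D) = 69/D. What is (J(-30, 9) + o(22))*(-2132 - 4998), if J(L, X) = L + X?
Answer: 1401045/11 ≈ 1.2737e+5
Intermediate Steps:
(J(-30, 9) + o(22))*(-2132 - 4998) = ((-30 + 9) + 69/22)*(-2132 - 4998) = (-21 + 69*(1/22))*(-7130) = (-21 + 69/22)*(-7130) = -393/22*(-7130) = 1401045/11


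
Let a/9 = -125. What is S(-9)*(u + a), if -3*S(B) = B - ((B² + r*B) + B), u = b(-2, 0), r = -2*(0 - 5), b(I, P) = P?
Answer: 3375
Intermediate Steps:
r = 10 (r = -2*(-5) = 10)
u = 0
a = -1125 (a = 9*(-125) = -1125)
S(B) = B²/3 + 10*B/3 (S(B) = -(B - ((B² + 10*B) + B))/3 = -(B - (B² + 11*B))/3 = -(B + (-B² - 11*B))/3 = -(-B² - 10*B)/3 = B²/3 + 10*B/3)
S(-9)*(u + a) = ((⅓)*(-9)*(10 - 9))*(0 - 1125) = ((⅓)*(-9)*1)*(-1125) = -3*(-1125) = 3375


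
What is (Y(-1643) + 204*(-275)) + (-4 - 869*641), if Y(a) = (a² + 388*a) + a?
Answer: 1447189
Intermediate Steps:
Y(a) = a² + 389*a
(Y(-1643) + 204*(-275)) + (-4 - 869*641) = (-1643*(389 - 1643) + 204*(-275)) + (-4 - 869*641) = (-1643*(-1254) - 56100) + (-4 - 557029) = (2060322 - 56100) - 557033 = 2004222 - 557033 = 1447189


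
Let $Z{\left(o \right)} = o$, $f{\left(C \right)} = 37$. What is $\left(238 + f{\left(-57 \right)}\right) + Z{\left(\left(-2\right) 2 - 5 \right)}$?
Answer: $266$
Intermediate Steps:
$\left(238 + f{\left(-57 \right)}\right) + Z{\left(\left(-2\right) 2 - 5 \right)} = \left(238 + 37\right) - 9 = 275 - 9 = 266$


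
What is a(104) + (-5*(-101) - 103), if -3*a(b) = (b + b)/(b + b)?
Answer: 1205/3 ≈ 401.67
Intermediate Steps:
a(b) = -⅓ (a(b) = -(b + b)/(3*(b + b)) = -2*b/(3*(2*b)) = -2*b*1/(2*b)/3 = -⅓*1 = -⅓)
a(104) + (-5*(-101) - 103) = -⅓ + (-5*(-101) - 103) = -⅓ + (505 - 103) = -⅓ + 402 = 1205/3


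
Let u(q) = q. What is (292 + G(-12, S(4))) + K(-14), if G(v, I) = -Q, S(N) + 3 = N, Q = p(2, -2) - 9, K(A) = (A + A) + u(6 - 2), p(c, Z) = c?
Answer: 275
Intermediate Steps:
K(A) = 4 + 2*A (K(A) = (A + A) + (6 - 2) = 2*A + 4 = 4 + 2*A)
Q = -7 (Q = 2 - 9 = -7)
S(N) = -3 + N
G(v, I) = 7 (G(v, I) = -1*(-7) = 7)
(292 + G(-12, S(4))) + K(-14) = (292 + 7) + (4 + 2*(-14)) = 299 + (4 - 28) = 299 - 24 = 275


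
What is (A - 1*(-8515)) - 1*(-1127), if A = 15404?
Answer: 25046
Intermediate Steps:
(A - 1*(-8515)) - 1*(-1127) = (15404 - 1*(-8515)) - 1*(-1127) = (15404 + 8515) + 1127 = 23919 + 1127 = 25046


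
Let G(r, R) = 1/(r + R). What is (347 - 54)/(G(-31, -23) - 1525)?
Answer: -15822/82351 ≈ -0.19213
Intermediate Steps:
G(r, R) = 1/(R + r)
(347 - 54)/(G(-31, -23) - 1525) = (347 - 54)/(1/(-23 - 31) - 1525) = 293/(1/(-54) - 1525) = 293/(-1/54 - 1525) = 293/(-82351/54) = 293*(-54/82351) = -15822/82351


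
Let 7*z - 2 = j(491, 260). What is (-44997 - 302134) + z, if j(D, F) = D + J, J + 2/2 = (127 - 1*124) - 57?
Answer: -2429479/7 ≈ -3.4707e+5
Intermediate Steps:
J = -55 (J = -1 + ((127 - 1*124) - 57) = -1 + ((127 - 124) - 57) = -1 + (3 - 57) = -1 - 54 = -55)
j(D, F) = -55 + D (j(D, F) = D - 55 = -55 + D)
z = 438/7 (z = 2/7 + (-55 + 491)/7 = 2/7 + (1/7)*436 = 2/7 + 436/7 = 438/7 ≈ 62.571)
(-44997 - 302134) + z = (-44997 - 302134) + 438/7 = -347131 + 438/7 = -2429479/7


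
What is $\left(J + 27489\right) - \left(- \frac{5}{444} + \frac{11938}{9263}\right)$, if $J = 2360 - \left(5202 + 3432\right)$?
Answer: $\frac{87247203823}{4112772} \approx 21214.0$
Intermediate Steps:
$J = -6274$ ($J = 2360 - 8634 = -6274$)
$\left(J + 27489\right) - \left(- \frac{5}{444} + \frac{11938}{9263}\right) = \left(-6274 + 27489\right) - \left(- \frac{5}{444} + \frac{11938}{9263}\right) = 21215 - \frac{5254157}{4112772} = \frac{87247203823}{4112772}$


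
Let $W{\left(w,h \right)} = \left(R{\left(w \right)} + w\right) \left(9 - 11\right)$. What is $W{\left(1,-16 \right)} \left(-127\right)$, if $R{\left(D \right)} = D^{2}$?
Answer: $508$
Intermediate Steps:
$W{\left(w,h \right)} = - 2 w - 2 w^{2}$ ($W{\left(w,h \right)} = \left(w^{2} + w\right) \left(9 - 11\right) = \left(w + w^{2}\right) \left(-2\right) = - 2 w - 2 w^{2}$)
$W{\left(1,-16 \right)} \left(-127\right) = 2 \cdot 1 \left(-1 - 1\right) \left(-127\right) = 2 \cdot 1 \left(-2\right) \left(-127\right) = \left(-4\right) \left(-127\right) = 508$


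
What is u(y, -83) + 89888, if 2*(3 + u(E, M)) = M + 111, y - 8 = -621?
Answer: 89899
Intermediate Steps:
y = -613 (y = 8 - 621 = -613)
u(E, M) = 105/2 + M/2 (u(E, M) = -3 + (M + 111)/2 = -3 + (111 + M)/2 = -3 + (111/2 + M/2) = 105/2 + M/2)
u(y, -83) + 89888 = (105/2 + (1/2)*(-83)) + 89888 = (105/2 - 83/2) + 89888 = 11 + 89888 = 89899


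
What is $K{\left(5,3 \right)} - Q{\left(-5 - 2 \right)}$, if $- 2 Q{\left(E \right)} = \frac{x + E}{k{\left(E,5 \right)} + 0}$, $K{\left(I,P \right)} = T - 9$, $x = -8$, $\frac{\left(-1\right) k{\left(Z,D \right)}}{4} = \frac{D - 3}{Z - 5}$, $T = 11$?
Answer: $- \frac{37}{4} \approx -9.25$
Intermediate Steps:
$k{\left(Z,D \right)} = - \frac{4 \left(-3 + D\right)}{-5 + Z}$ ($k{\left(Z,D \right)} = - 4 \frac{D - 3}{Z - 5} = - 4 \frac{-3 + D}{-5 + Z} = - \frac{4 \left(-3 + D\right)}{-5 + Z}$)
$K{\left(I,P \right)} = 2$ ($K{\left(I,P \right)} = 11 - 9 = 2$)
$Q{\left(E \right)} = - \frac{\left(-8 + E\right) \left(\frac{5}{8} - \frac{E}{8}\right)}{2}$ ($Q{\left(E \right)} = - \frac{\left(-8 + E\right) \frac{1}{\frac{4 \left(3 - 5\right)}{-5 + E} + 0}}{2} = - \frac{\left(-8 + E\right) \frac{1}{4 \frac{1}{-5 + E} \left(-2\right) + 0}}{2} = - \frac{\left(-8 + E\right) \frac{1}{- \frac{8}{-5 + E} + 0}}{2} = - \frac{\left(-8 + E\right) \frac{1}{\left(-8\right) \frac{1}{-5 + E}}}{2} = - \frac{\left(-8 + E\right) \left(\frac{5}{8} - \frac{E}{8}\right)}{2}$)
$K{\left(5,3 \right)} - Q{\left(-5 - 2 \right)} = 2 - \frac{\left(-8 - 7\right) \left(-5 - 7\right)}{16} = 2 - \frac{1}{16} \left(-15\right) \left(-12\right) = 2 - \frac{45}{4} = - \frac{37}{4}$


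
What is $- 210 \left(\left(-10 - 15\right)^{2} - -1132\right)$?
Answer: $-368970$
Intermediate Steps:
$- 210 \left(\left(-10 - 15\right)^{2} - -1132\right) = - 210 \left(\left(-25\right)^{2} + 1132\right) = - 210 \left(625 + 1132\right) = \left(-210\right) 1757 = -368970$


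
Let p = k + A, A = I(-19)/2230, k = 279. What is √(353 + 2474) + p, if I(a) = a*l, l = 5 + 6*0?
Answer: 124415/446 + √2827 ≈ 332.13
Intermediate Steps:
l = 5 (l = 5 + 0 = 5)
I(a) = 5*a (I(a) = a*5 = 5*a)
A = -19/446 (A = (5*(-19))/2230 = -95*1/2230 = -19/446 ≈ -0.042601)
p = 124415/446 (p = 279 - 19/446 = 124415/446 ≈ 278.96)
√(353 + 2474) + p = √(353 + 2474) + 124415/446 = √2827 + 124415/446 = 124415/446 + √2827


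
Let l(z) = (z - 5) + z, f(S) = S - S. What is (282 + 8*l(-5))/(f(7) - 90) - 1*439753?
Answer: -2198774/5 ≈ -4.3976e+5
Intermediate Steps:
f(S) = 0
l(z) = -5 + 2*z (l(z) = (-5 + z) + z = -5 + 2*z)
(282 + 8*l(-5))/(f(7) - 90) - 1*439753 = (282 + 8*(-5 + 2*(-5)))/(0 - 90) - 1*439753 = (282 + 8*(-5 - 10))/(-90) - 439753 = -(282 + 8*(-15))/90 - 439753 = -(282 - 120)/90 - 439753 = -1/90*162 - 439753 = -9/5 - 439753 = -2198774/5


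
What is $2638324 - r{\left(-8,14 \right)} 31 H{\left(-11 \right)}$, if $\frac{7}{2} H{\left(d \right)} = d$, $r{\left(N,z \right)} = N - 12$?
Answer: $\frac{18454628}{7} \approx 2.6364 \cdot 10^{6}$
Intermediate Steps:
$r{\left(N,z \right)} = -12 + N$
$H{\left(d \right)} = \frac{2 d}{7}$
$2638324 - r{\left(-8,14 \right)} 31 H{\left(-11 \right)} = 2638324 - \left(-12 - 8\right) 31 \cdot \frac{2}{7} \left(-11\right) = 2638324 - \left(-20\right) 31 \left(- \frac{22}{7}\right) = 2638324 - \left(-620\right) \left(- \frac{22}{7}\right) = 2638324 - \frac{13640}{7} = \frac{18454628}{7}$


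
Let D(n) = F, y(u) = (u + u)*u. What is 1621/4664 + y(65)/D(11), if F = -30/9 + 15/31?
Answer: -13829339/4664 ≈ -2965.1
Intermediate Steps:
F = -265/93 (F = -30*⅑ + 15*(1/31) = -10/3 + 15/31 = -265/93 ≈ -2.8495)
y(u) = 2*u² (y(u) = (2*u)*u = 2*u²)
D(n) = -265/93
1621/4664 + y(65)/D(11) = 1621/4664 + (2*65²)/(-265/93) = 1621*(1/4664) + (2*4225)*(-93/265) = 1621/4664 + 8450*(-93/265) = 1621/4664 - 157170/53 = -13829339/4664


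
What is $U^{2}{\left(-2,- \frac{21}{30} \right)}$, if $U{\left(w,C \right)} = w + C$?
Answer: $\frac{729}{100} \approx 7.29$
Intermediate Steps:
$U{\left(w,C \right)} = C + w$
$U^{2}{\left(-2,- \frac{21}{30} \right)} = \left(- \frac{21}{30} - 2\right)^{2} = \left(\left(-21\right) \frac{1}{30} - 2\right)^{2} = \left(- \frac{7}{10} - 2\right)^{2} = \left(- \frac{27}{10}\right)^{2} = \frac{729}{100}$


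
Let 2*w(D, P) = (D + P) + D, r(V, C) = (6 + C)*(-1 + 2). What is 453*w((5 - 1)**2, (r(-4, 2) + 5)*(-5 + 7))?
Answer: 13137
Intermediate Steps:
r(V, C) = 6 + C (r(V, C) = (6 + C)*1 = 6 + C)
w(D, P) = D + P/2 (w(D, P) = ((D + P) + D)/2 = (P + 2*D)/2 = D + P/2)
453*w((5 - 1)**2, (r(-4, 2) + 5)*(-5 + 7)) = 453*((5 - 1)**2 + (((6 + 2) + 5)*(-5 + 7))/2) = 453*(4**2 + ((8 + 5)*2)/2) = 453*(16 + (13*2)/2) = 453*(16 + (1/2)*26) = 453*(16 + 13) = 453*29 = 13137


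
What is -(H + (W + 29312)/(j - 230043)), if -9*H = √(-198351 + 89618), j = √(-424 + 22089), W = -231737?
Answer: -46566454275/52919760184 - 202425*√21665/52919760184 + I*√108733/9 ≈ -0.88051 + 36.639*I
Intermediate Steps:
j = √21665 ≈ 147.19
H = -I*√108733/9 (H = -√(-198351 + 89618)/9 = -I*√108733/9 ≈ -36.639*I)
-(H + (W + 29312)/(j - 230043)) = -(-I*√108733/9 + (-231737 + 29312)/(√21665 - 230043)) = -(-I*√108733/9 - 202425/(-230043 + √21665)) = -(-202425/(-230043 + √21665) - I*√108733/9) = 202425/(-230043 + √21665) + I*√108733/9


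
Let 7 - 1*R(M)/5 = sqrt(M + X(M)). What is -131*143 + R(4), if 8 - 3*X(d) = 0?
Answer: -18698 - 10*sqrt(15)/3 ≈ -18711.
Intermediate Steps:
X(d) = 8/3 (X(d) = 8/3 - 1/3*0 = 8/3 + 0 = 8/3)
R(M) = 35 - 5*sqrt(8/3 + M) (R(M) = 35 - 5*sqrt(M + 8/3) = 35 - 5*sqrt(8/3 + M))
-131*143 + R(4) = -131*143 + (35 - 5*sqrt(24 + 9*4)/3) = -18733 + (35 - 5*sqrt(24 + 36)/3) = -18733 + (35 - 10*sqrt(15)/3) = -18698 - 10*sqrt(15)/3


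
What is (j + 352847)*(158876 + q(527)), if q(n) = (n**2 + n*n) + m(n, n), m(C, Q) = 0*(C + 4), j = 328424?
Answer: 486655038514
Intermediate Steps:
m(C, Q) = 0 (m(C, Q) = 0*(4 + C) = 0)
q(n) = 2*n**2 (q(n) = (n**2 + n*n) + 0 = (n**2 + n**2) + 0 = 2*n**2 + 0 = 2*n**2)
(j + 352847)*(158876 + q(527)) = (328424 + 352847)*(158876 + 2*527**2) = 681271*(158876 + 2*277729) = 681271*(158876 + 555458) = 681271*714334 = 486655038514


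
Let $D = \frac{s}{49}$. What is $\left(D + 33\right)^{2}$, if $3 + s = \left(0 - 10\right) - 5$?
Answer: $\frac{2556801}{2401} \approx 1064.9$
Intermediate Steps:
$s = -18$ ($s = -3 + \left(\left(0 - 10\right) - 5\right) = -3 - 15 = -18$)
$D = - \frac{18}{49} \approx -0.36735$
$\left(D + 33\right)^{2} = \left(- \frac{18}{49} + 33\right)^{2} = \left(\frac{1599}{49}\right)^{2} = \frac{2556801}{2401}$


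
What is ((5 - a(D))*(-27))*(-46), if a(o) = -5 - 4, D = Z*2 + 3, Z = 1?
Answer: 17388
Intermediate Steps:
D = 5 (D = 1*2 + 3 = 2 + 3 = 5)
a(o) = -9
((5 - a(D))*(-27))*(-46) = ((5 - 1*(-9))*(-27))*(-46) = ((5 + 9)*(-27))*(-46) = (14*(-27))*(-46) = -378*(-46) = 17388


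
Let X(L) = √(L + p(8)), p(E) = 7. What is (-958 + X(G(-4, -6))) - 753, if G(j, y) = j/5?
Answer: -1711 + √155/5 ≈ -1708.5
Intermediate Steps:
G(j, y) = j/5 (G(j, y) = j*(⅕) = j/5)
X(L) = √(7 + L) (X(L) = √(L + 7) = √(7 + L))
(-958 + X(G(-4, -6))) - 753 = (-958 + √(7 + (⅕)*(-4))) - 753 = (-958 + √(7 - ⅘)) - 753 = (-958 + √(31/5)) - 753 = (-958 + √155/5) - 753 = -1711 + √155/5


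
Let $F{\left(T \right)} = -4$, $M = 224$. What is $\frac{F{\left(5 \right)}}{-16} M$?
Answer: $56$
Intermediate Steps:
$\frac{F{\left(5 \right)}}{-16} M = - \frac{4}{-16} \cdot 224 = \left(-4\right) \left(- \frac{1}{16}\right) 224 = \frac{1}{4} \cdot 224 = 56$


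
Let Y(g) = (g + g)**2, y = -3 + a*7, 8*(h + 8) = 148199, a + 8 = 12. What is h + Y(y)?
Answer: 168135/8 ≈ 21017.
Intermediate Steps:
a = 4 (a = -8 + 12 = 4)
h = 148135/8 (h = -8 + (1/8)*148199 = -8 + 148199/8 = 148135/8 ≈ 18517.)
y = 25 (y = -3 + 4*7 = -3 + 28 = 25)
Y(g) = 4*g**2 (Y(g) = (2*g)**2 = 4*g**2)
h + Y(y) = 148135/8 + 4*25**2 = 148135/8 + 4*625 = 148135/8 + 2500 = 168135/8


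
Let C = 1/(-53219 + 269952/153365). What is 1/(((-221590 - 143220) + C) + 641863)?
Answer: 220585459/61113863168182 ≈ 3.6094e-6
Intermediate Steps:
C = -4145/220585459 (C = 1/(-53219 + 269952*(1/153365)) = 1/(-53219 + 7296/4145) = 1/(-220585459/4145) = -4145/220585459 ≈ -1.8791e-5)
1/(((-221590 - 143220) + C) + 641863) = 1/(((-221590 - 143220) - 4145/220585459) + 641863) = 1/((-364810 - 4145/220585459) + 641863) = 1/(-80471781301935/220585459 + 641863) = 1/(61113863168182/220585459) = 220585459/61113863168182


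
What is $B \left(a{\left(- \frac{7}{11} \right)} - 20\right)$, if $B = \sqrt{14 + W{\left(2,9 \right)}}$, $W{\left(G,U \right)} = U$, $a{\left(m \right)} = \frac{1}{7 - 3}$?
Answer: $- \frac{79 \sqrt{23}}{4} \approx -94.718$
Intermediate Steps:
$a{\left(m \right)} = \frac{1}{4}$
$B = \sqrt{23}$ ($B = \sqrt{14 + 9} = \sqrt{23} \approx 4.7958$)
$B \left(a{\left(- \frac{7}{11} \right)} - 20\right) = \sqrt{23} \left(\frac{1}{4} - 20\right) = \sqrt{23} \left(- \frac{79}{4}\right) = - \frac{79 \sqrt{23}}{4}$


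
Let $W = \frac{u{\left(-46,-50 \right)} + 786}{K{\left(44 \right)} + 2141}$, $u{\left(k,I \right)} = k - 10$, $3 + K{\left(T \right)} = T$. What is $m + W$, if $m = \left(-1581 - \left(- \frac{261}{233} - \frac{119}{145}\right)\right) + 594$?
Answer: $- \frac{36296391768}{36859435} \approx -984.72$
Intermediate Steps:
$K{\left(T \right)} = -3 + T$
$u{\left(k,I \right)} = -10 + k$
$W = \frac{365}{1091}$ ($W = \frac{\left(-10 - 46\right) + 786}{\left(-3 + 44\right) + 2141} = \frac{-56 + 786}{41 + 2141} = \frac{730}{2182} = 730 \cdot \frac{1}{2182} = \frac{365}{1091} \approx 0.33456$)
$m = - \frac{33280223}{33785}$ ($m = \left(-1581 - - \frac{65572}{33785}\right) + 594 = \left(-1581 + \left(\frac{119}{145} + \frac{261}{233}\right)\right) + 594 = \left(-1581 + \frac{65572}{33785}\right) + 594 = - \frac{53348513}{33785} + 594 = - \frac{33280223}{33785} \approx -985.06$)
$m + W = - \frac{33280223}{33785} + \frac{365}{1091} = - \frac{36296391768}{36859435}$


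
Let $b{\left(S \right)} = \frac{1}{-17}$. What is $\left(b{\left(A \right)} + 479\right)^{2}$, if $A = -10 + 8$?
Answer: $\frac{66292164}{289} \approx 2.2938 \cdot 10^{5}$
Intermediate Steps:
$A = -2$
$b{\left(S \right)} = - \frac{1}{17}$
$\left(b{\left(A \right)} + 479\right)^{2} = \left(- \frac{1}{17} + 479\right)^{2} = \left(\frac{8142}{17}\right)^{2} = \frac{66292164}{289}$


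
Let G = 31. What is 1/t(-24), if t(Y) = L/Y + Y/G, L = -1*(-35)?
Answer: -744/1661 ≈ -0.44792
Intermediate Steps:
L = 35
t(Y) = 35/Y + Y/31
1/t(-24) = 1/(35/(-24) + (1/31)*(-24)) = 1/(35*(-1/24) - 24/31) = 1/(-35/24 - 24/31) = 1/(-1661/744) = -744/1661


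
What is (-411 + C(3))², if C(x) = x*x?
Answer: 161604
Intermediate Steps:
C(x) = x²
(-411 + C(3))² = (-411 + 3²)² = (-411 + 9)² = (-402)² = 161604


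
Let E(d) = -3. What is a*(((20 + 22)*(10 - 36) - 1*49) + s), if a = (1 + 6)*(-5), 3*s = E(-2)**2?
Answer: 39830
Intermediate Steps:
s = 3 (s = (1/3)*(-3)**2 = (1/3)*9 = 3)
a = -35 (a = 7*(-5) = -35)
a*(((20 + 22)*(10 - 36) - 1*49) + s) = -35*(((20 + 22)*(10 - 36) - 1*49) + 3) = -35*((42*(-26) - 49) + 3) = -35*((-1092 - 49) + 3) = -35*(-1141 + 3) = -35*(-1138) = 39830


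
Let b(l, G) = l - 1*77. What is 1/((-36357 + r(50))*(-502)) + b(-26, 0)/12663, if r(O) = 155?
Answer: -1871847949/230129814852 ≈ -0.0081339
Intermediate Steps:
b(l, G) = -77 + l (b(l, G) = l - 77 = -77 + l)
1/((-36357 + r(50))*(-502)) + b(-26, 0)/12663 = 1/((-36357 + 155)*(-502)) + (-77 - 26)/12663 = -1/502/(-36202) - 103*1/12663 = -1/36202*(-1/502) - 103/12663 = 1/18173404 - 103/12663 = -1871847949/230129814852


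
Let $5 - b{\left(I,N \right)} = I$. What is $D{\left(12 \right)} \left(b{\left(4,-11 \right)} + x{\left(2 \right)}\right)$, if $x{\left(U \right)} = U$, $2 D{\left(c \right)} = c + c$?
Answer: $36$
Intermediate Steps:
$D{\left(c \right)} = c$ ($D{\left(c \right)} = \frac{c + c}{2} = \frac{2 c}{2} = c$)
$b{\left(I,N \right)} = 5 - I$
$D{\left(12 \right)} \left(b{\left(4,-11 \right)} + x{\left(2 \right)}\right) = 12 \left(\left(5 - 4\right) + 2\right) = 12 \left(1 + 2\right) = 12 \cdot 3 = 36$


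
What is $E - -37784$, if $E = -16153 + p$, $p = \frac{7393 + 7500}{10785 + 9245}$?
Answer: $\frac{433283823}{20030} \approx 21632.0$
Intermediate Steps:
$p = \frac{14893}{20030} \approx 0.74354$
$E = - \frac{323529697}{20030}$ ($E = -16153 + \frac{14893}{20030} = - \frac{323529697}{20030} \approx -16152.0$)
$E - -37784 = - \frac{323529697}{20030} - -37784 = - \frac{323529697}{20030} + 37784 = \frac{433283823}{20030}$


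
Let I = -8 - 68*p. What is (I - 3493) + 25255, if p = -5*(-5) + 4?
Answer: 19782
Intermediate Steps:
p = 29 (p = 25 + 4 = 29)
I = -1980 (I = -8 - 68*29 = -8 - 1972 = -1980)
(I - 3493) + 25255 = (-1980 - 3493) + 25255 = -5473 + 25255 = 19782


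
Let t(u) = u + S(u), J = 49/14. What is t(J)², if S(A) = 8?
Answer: 529/4 ≈ 132.25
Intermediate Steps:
J = 7/2 (J = 49*(1/14) = 7/2 ≈ 3.5000)
t(u) = 8 + u (t(u) = u + 8 = 8 + u)
t(J)² = (8 + 7/2)² = (23/2)² = 529/4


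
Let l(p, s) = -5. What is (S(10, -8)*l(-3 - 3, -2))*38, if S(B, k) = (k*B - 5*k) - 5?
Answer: 8550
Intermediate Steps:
S(B, k) = -5 - 5*k + B*k (S(B, k) = (B*k - 5*k) - 5 = (-5*k + B*k) - 5 = -5 - 5*k + B*k)
(S(10, -8)*l(-3 - 3, -2))*38 = ((-5 - 5*(-8) + 10*(-8))*(-5))*38 = ((-5 + 40 - 80)*(-5))*38 = -45*(-5)*38 = 225*38 = 8550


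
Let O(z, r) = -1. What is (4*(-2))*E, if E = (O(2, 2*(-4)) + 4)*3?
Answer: -72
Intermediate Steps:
E = 9 (E = (-1 + 4)*3 = 3*3 = 9)
(4*(-2))*E = (4*(-2))*9 = -8*9 = -72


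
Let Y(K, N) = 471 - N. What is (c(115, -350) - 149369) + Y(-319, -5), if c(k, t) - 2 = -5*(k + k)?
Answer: -150041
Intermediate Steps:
c(k, t) = 2 - 10*k (c(k, t) = 2 - 5*(k + k) = 2 - 10*k)
(c(115, -350) - 149369) + Y(-319, -5) = ((2 - 10*115) - 149369) + (471 - 1*(-5)) = ((2 - 1150) - 149369) + (471 + 5) = (-1148 - 149369) + 476 = -150517 + 476 = -150041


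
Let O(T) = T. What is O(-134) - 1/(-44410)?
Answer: -5950939/44410 ≈ -134.00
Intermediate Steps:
O(-134) - 1/(-44410) = -134 - 1/(-44410) = -134 - 1*(-1/44410) = -134 + 1/44410 = -5950939/44410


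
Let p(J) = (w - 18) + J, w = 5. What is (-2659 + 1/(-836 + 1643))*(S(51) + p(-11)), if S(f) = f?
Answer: -19312308/269 ≈ -71793.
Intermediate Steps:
p(J) = -13 + J (p(J) = (5 - 18) + J = -13 + J)
(-2659 + 1/(-836 + 1643))*(S(51) + p(-11)) = (-2659 + 1/(-836 + 1643))*(51 + (-13 - 11)) = (-2659 + 1/807)*(51 - 24) = (-2659 + 1/807)*27 = -2145812/807*27 = -19312308/269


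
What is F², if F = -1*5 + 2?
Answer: 9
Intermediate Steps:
F = -3 (F = -5 + 2 = -3)
F² = (-3)² = 9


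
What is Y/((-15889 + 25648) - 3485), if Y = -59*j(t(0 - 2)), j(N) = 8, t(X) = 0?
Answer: -236/3137 ≈ -0.075231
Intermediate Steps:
Y = -472 (Y = -59*8 = -472)
Y/((-15889 + 25648) - 3485) = -472/((-15889 + 25648) - 3485) = -472/(9759 - 3485) = -472/6274 = -472*1/6274 = -236/3137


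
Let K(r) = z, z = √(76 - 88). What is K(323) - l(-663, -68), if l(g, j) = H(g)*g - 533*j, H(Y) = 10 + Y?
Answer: -469183 + 2*I*√3 ≈ -4.6918e+5 + 3.4641*I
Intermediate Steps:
l(g, j) = -533*j + g*(10 + g) (l(g, j) = (10 + g)*g - 533*j = g*(10 + g) - 533*j = -533*j + g*(10 + g))
z = 2*I*√3 (z = √(-12) = 2*I*√3 ≈ 3.4641*I)
K(r) = 2*I*√3
K(323) - l(-663, -68) = 2*I*√3 - (-533*(-68) - 663*(10 - 663)) = 2*I*√3 - (36244 - 663*(-653)) = 2*I*√3 - (36244 + 432939) = 2*I*√3 - 1*469183 = 2*I*√3 - 469183 = -469183 + 2*I*√3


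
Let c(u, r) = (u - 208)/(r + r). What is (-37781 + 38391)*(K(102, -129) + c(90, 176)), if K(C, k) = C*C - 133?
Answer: 551329285/88 ≈ 6.2651e+6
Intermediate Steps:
c(u, r) = (-208 + u)/(2*r) (c(u, r) = (-208 + u)/((2*r)) = (-208 + u)*(1/(2*r)) = (-208 + u)/(2*r))
K(C, k) = -133 + C² (K(C, k) = C² - 133 = -133 + C²)
(-37781 + 38391)*(K(102, -129) + c(90, 176)) = (-37781 + 38391)*((-133 + 102²) + (½)*(-208 + 90)/176) = 610*((-133 + 10404) + (½)*(1/176)*(-118)) = 610*(10271 - 59/176) = 610*(1807637/176) = 551329285/88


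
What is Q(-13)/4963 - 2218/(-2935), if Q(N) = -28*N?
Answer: 1725182/2080915 ≈ 0.82905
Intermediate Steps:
Q(-13)/4963 - 2218/(-2935) = -28*(-13)/4963 - 2218/(-2935) = 364*(1/4963) - 2218*(-1/2935) = 52/709 + 2218/2935 = 1725182/2080915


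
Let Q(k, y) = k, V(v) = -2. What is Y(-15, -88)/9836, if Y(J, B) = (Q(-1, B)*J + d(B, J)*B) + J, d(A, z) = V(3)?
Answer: 44/2459 ≈ 0.017893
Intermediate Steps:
d(A, z) = -2
Y(J, B) = -2*B (Y(J, B) = (-J - 2*B) + J = -2*B)
Y(-15, -88)/9836 = -2*(-88)/9836 = 176*(1/9836) = 44/2459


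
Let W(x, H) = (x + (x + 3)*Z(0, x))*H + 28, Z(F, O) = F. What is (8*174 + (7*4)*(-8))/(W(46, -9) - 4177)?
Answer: -1168/4563 ≈ -0.25597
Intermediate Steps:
W(x, H) = 28 + H*x (W(x, H) = (x + (x + 3)*0)*H + 28 = (x + (3 + x)*0)*H + 28 = (x + 0)*H + 28 = x*H + 28 = H*x + 28 = 28 + H*x)
(8*174 + (7*4)*(-8))/(W(46, -9) - 4177) = (8*174 + (7*4)*(-8))/((28 - 9*46) - 4177) = (1392 + 28*(-8))/((28 - 414) - 4177) = (1392 - 224)/(-386 - 4177) = 1168/(-4563) = 1168*(-1/4563) = -1168/4563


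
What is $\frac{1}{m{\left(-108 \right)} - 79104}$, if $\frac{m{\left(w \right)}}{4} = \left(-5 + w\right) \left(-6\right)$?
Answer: $- \frac{1}{76392} \approx -1.309 \cdot 10^{-5}$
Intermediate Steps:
$m{\left(w \right)} = 120 - 24 w$ ($m{\left(w \right)} = 4 \left(-5 + w\right) \left(-6\right) = 4 \left(30 - 6 w\right) = 120 - 24 w$)
$\frac{1}{m{\left(-108 \right)} - 79104} = \frac{1}{\left(120 - -2592\right) - 79104} = \frac{1}{\left(120 + 2592\right) - 79104} = \frac{1}{2712 - 79104} = \frac{1}{-76392} = - \frac{1}{76392}$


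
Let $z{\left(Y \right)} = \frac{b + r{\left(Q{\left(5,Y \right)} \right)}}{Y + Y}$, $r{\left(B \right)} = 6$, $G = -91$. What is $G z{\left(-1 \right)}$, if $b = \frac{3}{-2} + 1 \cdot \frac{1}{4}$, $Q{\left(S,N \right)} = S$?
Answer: $\frac{1729}{8} \approx 216.13$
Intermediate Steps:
$b = - \frac{5}{4}$ ($b = 3 \left(- \frac{1}{2}\right) + 1 \cdot \frac{1}{4} = - \frac{3}{2} + \frac{1}{4} = - \frac{5}{4} \approx -1.25$)
$z{\left(Y \right)} = \frac{19}{8 Y}$ ($z{\left(Y \right)} = \frac{- \frac{5}{4} + 6}{Y + Y} = \frac{19}{4 \cdot 2 Y} = \frac{19 \frac{1}{2 Y}}{4} = \frac{19}{8 Y}$)
$G z{\left(-1 \right)} = - 91 \frac{19}{8 \left(-1\right)} = - 91 \cdot \frac{19}{8} \left(-1\right) = \left(-91\right) \left(- \frac{19}{8}\right) = \frac{1729}{8}$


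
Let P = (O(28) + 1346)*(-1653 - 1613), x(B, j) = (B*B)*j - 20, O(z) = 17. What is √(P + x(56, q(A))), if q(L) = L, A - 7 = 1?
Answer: I*√4426490 ≈ 2103.9*I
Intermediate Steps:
A = 8 (A = 7 + 1 = 8)
x(B, j) = -20 + j*B² (x(B, j) = B²*j - 20 = j*B² - 20 = -20 + j*B²)
P = -4451558 (P = (17 + 1346)*(-1653 - 1613) = 1363*(-3266) = -4451558)
√(P + x(56, q(A))) = √(-4451558 + (-20 + 8*56²)) = √(-4451558 + (-20 + 8*3136)) = √(-4451558 + (-20 + 25088)) = √(-4451558 + 25068) = √(-4426490) = I*√4426490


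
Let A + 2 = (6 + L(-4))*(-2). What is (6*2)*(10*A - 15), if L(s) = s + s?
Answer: 60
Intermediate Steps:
L(s) = 2*s
A = 2 (A = -2 + (6 + 2*(-4))*(-2) = -2 + (6 - 8)*(-2) = -2 - 2*(-2) = -2 + 4 = 2)
(6*2)*(10*A - 15) = (6*2)*(10*2 - 15) = 12*(20 - 15) = 12*5 = 60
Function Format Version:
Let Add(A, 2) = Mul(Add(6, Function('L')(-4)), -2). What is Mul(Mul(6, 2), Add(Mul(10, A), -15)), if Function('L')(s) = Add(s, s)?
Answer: 60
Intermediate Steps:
Function('L')(s) = Mul(2, s)
A = 2 (A = Add(-2, Mul(Add(6, Mul(2, -4)), -2)) = Add(-2, Mul(Add(6, -8), -2)) = Add(-2, Mul(-2, -2)) = Add(-2, 4) = 2)
Mul(Mul(6, 2), Add(Mul(10, A), -15)) = Mul(Mul(6, 2), Add(Mul(10, 2), -15)) = Mul(12, Add(20, -15)) = Mul(12, 5) = 60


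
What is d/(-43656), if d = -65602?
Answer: 32801/21828 ≈ 1.5027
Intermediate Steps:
d/(-43656) = -65602/(-43656) = -65602*(-1/43656) = 32801/21828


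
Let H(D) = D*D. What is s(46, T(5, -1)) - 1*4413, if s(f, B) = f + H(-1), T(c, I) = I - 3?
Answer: -4366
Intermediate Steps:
H(D) = D²
T(c, I) = -3 + I
s(f, B) = 1 + f (s(f, B) = f + (-1)² = f + 1 = 1 + f)
s(46, T(5, -1)) - 1*4413 = (1 + 46) - 1*4413 = 47 - 4413 = -4366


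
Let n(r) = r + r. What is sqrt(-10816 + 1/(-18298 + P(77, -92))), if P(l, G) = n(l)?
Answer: I*sqrt(2747437070)/504 ≈ 104.0*I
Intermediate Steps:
n(r) = 2*r
P(l, G) = 2*l
sqrt(-10816 + 1/(-18298 + P(77, -92))) = sqrt(-10816 + 1/(-18298 + 2*77)) = sqrt(-10816 + 1/(-18298 + 154)) = sqrt(-10816 + 1/(-18144)) = sqrt(-10816 - 1/18144) = sqrt(-196245505/18144) = I*sqrt(2747437070)/504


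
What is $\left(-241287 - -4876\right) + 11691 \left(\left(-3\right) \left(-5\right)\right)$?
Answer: $-61046$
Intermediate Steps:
$\left(-241287 - -4876\right) + 11691 \left(\left(-3\right) \left(-5\right)\right) = \left(-241287 + 4876\right) + 11691 \cdot 15 = -236411 + 175365 = -61046$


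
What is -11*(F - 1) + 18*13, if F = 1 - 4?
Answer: 278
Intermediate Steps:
F = -3
-11*(F - 1) + 18*13 = -11*(-3 - 1) + 18*13 = -11*(-4) + 234 = 44 + 234 = 278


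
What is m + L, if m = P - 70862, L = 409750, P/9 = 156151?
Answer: 1744247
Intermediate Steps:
P = 1405359 (P = 9*156151 = 1405359)
m = 1334497 (m = 1405359 - 70862 = 1334497)
m + L = 1334497 + 409750 = 1744247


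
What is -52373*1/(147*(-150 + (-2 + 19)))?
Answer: 52373/19551 ≈ 2.6788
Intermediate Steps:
-52373*1/(147*(-150 + (-2 + 19))) = -52373*1/(147*(-150 + 17)) = -52373/(147*(-133)) = -52373/(-19551) = -52373*(-1/19551) = 52373/19551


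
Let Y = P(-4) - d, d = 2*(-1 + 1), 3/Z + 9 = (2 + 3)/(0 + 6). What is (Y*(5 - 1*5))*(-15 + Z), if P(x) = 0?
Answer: 0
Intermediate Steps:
Z = -18/49 (Z = 3/(-9 + (2 + 3)/(0 + 6)) = 3/(-9 + 5/6) = 3/(-9 + 5*(⅙)) = 3/(-9 + ⅚) = 3/(-49/6) = 3*(-6/49) = -18/49 ≈ -0.36735)
d = 0 (d = 2*0 = 0)
Y = 0 (Y = 0 - 1*0 = 0 + 0 = 0)
(Y*(5 - 1*5))*(-15 + Z) = (0*(5 - 1*5))*(-15 - 18/49) = (0*(5 - 5))*(-753/49) = (0*0)*(-753/49) = 0*(-753/49) = 0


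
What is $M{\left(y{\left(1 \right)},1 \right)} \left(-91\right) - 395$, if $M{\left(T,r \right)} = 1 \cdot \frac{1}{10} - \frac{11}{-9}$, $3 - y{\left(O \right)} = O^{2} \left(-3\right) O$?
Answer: $- \frac{46379}{90} \approx -515.32$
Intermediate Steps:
$y{\left(O \right)} = 3 + 3 O^{3}$ ($y{\left(O \right)} = 3 - O^{2} \left(-3\right) O = 3 - - 3 O^{2} O = 3 - - 3 O^{3} = 3 + 3 O^{3}$)
$M{\left(T,r \right)} = \frac{119}{90}$ ($M{\left(T,r \right)} = 1 \cdot \frac{1}{10} - - \frac{11}{9} = \frac{1}{10} + \frac{11}{9} = \frac{119}{90}$)
$M{\left(y{\left(1 \right)},1 \right)} \left(-91\right) - 395 = \frac{119}{90} \left(-91\right) - 395 = - \frac{10829}{90} - 395 = - \frac{46379}{90}$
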